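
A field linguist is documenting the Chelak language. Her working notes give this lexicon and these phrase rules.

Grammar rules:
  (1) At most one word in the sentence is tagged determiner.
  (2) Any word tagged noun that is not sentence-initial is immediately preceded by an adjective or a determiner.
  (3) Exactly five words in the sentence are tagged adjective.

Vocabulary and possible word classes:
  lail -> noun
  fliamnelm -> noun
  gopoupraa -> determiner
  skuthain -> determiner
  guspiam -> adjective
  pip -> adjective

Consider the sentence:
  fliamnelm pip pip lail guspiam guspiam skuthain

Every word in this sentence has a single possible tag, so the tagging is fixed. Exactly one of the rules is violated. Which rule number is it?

3

Fixed tagging: noun adjective adjective noun adjective adjective determiner.
Checking each rule: R1 pass, R2 pass, R3 fail.
Only rule 3 fails.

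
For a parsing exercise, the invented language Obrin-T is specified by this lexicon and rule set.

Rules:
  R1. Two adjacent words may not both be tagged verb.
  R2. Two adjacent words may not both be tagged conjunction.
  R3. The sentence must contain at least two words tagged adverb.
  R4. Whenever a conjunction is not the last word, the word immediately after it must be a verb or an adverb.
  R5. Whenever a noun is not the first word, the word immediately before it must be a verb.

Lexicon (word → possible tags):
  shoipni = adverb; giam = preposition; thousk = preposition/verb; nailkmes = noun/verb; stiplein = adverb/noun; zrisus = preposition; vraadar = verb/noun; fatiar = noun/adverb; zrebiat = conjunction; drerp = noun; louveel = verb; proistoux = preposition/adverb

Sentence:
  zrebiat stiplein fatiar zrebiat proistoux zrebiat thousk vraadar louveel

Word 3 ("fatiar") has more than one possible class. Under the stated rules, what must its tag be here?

adverb

Candidates per position — 1:zrebiat {conjunction}; 2:stiplein {adverb,noun}; 3:fatiar {noun,adverb}; 4:zrebiat {conjunction}; 5:proistoux {preposition,adverb}; 6:zrebiat {conjunction}; 7:thousk {preposition,verb}; 8:vraadar {verb,noun}; 9:louveel {verb}.
Word 2 cannot be noun — rule 4 would then fail for every completion. It is adverb.
Word 3 cannot be noun — rule 5 would then fail for every completion. It is adverb.
Word 5 cannot be preposition — rule 4 would then fail for every completion. It is adverb.
Word 7 cannot be preposition — rule 4 would then fail for every completion. It is verb.
Word 8 cannot be verb — rule 1 would then fail for every completion. It is noun.
That leaves exactly one tagging: conjunction adverb adverb conjunction adverb conjunction verb noun verb.
Check: rule 1 ✓; rule 2 ✓; rule 3 ✓; rule 4 ✓; rule 5 ✓.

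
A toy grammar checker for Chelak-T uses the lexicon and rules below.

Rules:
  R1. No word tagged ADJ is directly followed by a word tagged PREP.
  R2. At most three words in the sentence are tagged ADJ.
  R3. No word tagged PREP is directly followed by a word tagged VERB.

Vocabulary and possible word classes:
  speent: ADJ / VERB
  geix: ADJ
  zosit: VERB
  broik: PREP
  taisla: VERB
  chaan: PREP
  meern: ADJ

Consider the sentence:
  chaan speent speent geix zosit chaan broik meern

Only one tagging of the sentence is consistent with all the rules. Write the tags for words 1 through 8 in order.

PREP ADJ VERB ADJ VERB PREP PREP ADJ

Candidates per position — 1:chaan {PREP}; 2:speent {ADJ,VERB}; 3:speent {ADJ,VERB}; 4:geix {ADJ}; 5:zosit {VERB}; 6:chaan {PREP}; 7:broik {PREP}; 8:meern {ADJ}.
Word 2 cannot be VERB — rule 3 would then fail for every completion. It is ADJ.
Word 3 cannot be ADJ — rule 2 would then fail for every completion. It is VERB.
The unique satisfying tagging is: PREP ADJ VERB ADJ VERB PREP PREP ADJ.
Checking: rule 1 satisfied; rule 2 satisfied; rule 3 satisfied.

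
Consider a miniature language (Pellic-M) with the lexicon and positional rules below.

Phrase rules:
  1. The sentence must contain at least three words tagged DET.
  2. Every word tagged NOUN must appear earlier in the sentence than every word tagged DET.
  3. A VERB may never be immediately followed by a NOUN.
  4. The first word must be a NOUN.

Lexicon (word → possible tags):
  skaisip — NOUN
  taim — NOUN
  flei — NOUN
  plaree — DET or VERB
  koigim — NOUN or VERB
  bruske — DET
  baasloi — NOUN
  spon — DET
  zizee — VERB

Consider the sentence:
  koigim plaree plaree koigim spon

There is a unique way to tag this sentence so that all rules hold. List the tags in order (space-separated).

Candidates per position — 1:koigim {NOUN,VERB}; 2:plaree {DET,VERB}; 3:plaree {DET,VERB}; 4:koigim {NOUN,VERB}; 5:spon {DET}.
Word 1 cannot be VERB — rule 4 would then fail for every completion. It is NOUN.
Word 2 cannot be VERB — rule 1 would then fail for every completion. It is DET.
Word 3 cannot be VERB — rule 1 would then fail for every completion. It is DET.
Word 4 cannot be NOUN — rule 2 would then fail for every completion. It is VERB.
The unique satisfying tagging is: NOUN DET DET VERB DET.
Verifying each rule — rule 1 ok; rule 2 ok; rule 3 ok; rule 4 ok.

NOUN DET DET VERB DET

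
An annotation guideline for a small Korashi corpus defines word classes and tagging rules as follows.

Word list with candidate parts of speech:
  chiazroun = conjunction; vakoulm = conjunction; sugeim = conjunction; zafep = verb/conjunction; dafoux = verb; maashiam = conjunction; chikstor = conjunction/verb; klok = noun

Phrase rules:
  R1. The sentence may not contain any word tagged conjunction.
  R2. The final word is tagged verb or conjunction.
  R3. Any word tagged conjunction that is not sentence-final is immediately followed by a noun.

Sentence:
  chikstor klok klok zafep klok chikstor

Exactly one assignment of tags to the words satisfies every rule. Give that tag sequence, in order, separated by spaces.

verb noun noun verb noun verb

Candidates per position — 1:chikstor {conjunction,verb}; 2:klok {noun}; 3:klok {noun}; 4:zafep {verb,conjunction}; 5:klok {noun}; 6:chikstor {conjunction,verb}.
Position 1: conjunction is ruled out by rule 1; that leaves verb.
Position 4: conjunction is ruled out by rule 1; that leaves verb.
Position 6: conjunction is ruled out by rule 1; that leaves verb.
The only consistent sequence is: verb noun noun verb noun verb.
Check: rule 1 holds; rule 2 holds; rule 3 holds.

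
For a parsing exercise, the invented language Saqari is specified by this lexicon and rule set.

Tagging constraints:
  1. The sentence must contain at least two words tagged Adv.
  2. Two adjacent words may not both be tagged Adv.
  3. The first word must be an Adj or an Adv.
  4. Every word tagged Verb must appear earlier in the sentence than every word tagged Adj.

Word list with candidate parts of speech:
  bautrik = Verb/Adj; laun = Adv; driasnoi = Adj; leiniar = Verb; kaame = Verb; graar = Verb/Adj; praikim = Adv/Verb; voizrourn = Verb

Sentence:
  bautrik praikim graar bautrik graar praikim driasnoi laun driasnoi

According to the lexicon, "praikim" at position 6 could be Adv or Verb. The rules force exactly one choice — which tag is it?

Candidates per position — 1:bautrik {Verb,Adj}; 2:praikim {Adv,Verb}; 3:graar {Verb,Adj}; 4:bautrik {Verb,Adj}; 5:graar {Verb,Adj}; 6:praikim {Adv,Verb}; 7:driasnoi {Adj}; 8:laun {Adv}; 9:driasnoi {Adj}.
Position 1: tagging it Verb would leave rule 3 unsatisfiable, so it must be Adj.
Position 2: tagging it Verb would leave rule 4 unsatisfiable, so it must be Adv.
Position 3: tagging it Verb would leave rule 4 unsatisfiable, so it must be Adj.
Position 4: tagging it Verb would leave rule 4 unsatisfiable, so it must be Adj.
Position 5: tagging it Verb would leave rule 4 unsatisfiable, so it must be Adj.
Position 6: tagging it Verb would leave rule 4 unsatisfiable, so it must be Adv.
The only consistent sequence is: Adj Adv Adj Adj Adj Adv Adj Adv Adj.
Verifying each rule — rule 1 ✓; rule 2 ✓; rule 3 ✓; rule 4 ✓.

Adv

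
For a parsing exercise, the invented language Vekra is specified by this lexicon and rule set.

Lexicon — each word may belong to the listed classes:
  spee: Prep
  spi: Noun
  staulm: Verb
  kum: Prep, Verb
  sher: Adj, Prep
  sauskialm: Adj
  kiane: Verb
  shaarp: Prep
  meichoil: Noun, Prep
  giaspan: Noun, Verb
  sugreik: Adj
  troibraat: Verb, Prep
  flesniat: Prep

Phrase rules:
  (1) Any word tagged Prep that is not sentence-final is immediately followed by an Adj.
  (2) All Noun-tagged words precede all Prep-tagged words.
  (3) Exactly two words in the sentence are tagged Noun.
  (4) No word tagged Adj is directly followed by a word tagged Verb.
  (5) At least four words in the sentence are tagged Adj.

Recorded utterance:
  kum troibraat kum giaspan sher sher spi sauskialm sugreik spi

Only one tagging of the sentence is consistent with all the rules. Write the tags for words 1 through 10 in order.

Verb Verb Verb Verb Adj Adj Noun Adj Adj Noun

Candidates per position — 1:kum {Prep,Verb}; 2:troibraat {Verb,Prep}; 3:kum {Prep,Verb}; 4:giaspan {Noun,Verb}; 5:sher {Adj,Prep}; 6:sher {Adj,Prep}; 7:spi {Noun}; 8:sauskialm {Adj}; 9:sugreik {Adj}; 10:spi {Noun}.
Position 1: Prep is ruled out by rule 1; that leaves Verb.
Position 2: Prep is ruled out by rule 1; that leaves Verb.
Position 3: Prep is ruled out by rule 1; that leaves Verb.
Position 4: Noun is ruled out by rule 3; that leaves Verb.
Position 5: Prep is ruled out by rule 2; that leaves Adj.
Position 6: Prep is ruled out by rule 1; that leaves Adj.
The unique satisfying tagging is: Verb Verb Verb Verb Adj Adj Noun Adj Adj Noun.
Verifying each rule — rule 1 satisfied; rule 2 satisfied; rule 3 satisfied; rule 4 satisfied; rule 5 satisfied.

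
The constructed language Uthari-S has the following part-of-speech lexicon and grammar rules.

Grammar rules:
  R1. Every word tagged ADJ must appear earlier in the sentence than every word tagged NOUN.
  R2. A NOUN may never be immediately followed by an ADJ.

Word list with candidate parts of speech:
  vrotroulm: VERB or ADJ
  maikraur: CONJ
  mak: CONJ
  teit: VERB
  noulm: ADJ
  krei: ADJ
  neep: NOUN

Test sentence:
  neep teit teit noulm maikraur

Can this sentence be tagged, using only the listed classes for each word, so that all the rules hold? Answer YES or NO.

Candidates per position — 1:neep {NOUN}; 2:teit {VERB}; 3:teit {VERB}; 4:noulm {ADJ}; 5:maikraur {CONJ}.
Rule 1 cannot be satisfied by any choice of tags from the lexicon.
So there is no consistent tagging.

NO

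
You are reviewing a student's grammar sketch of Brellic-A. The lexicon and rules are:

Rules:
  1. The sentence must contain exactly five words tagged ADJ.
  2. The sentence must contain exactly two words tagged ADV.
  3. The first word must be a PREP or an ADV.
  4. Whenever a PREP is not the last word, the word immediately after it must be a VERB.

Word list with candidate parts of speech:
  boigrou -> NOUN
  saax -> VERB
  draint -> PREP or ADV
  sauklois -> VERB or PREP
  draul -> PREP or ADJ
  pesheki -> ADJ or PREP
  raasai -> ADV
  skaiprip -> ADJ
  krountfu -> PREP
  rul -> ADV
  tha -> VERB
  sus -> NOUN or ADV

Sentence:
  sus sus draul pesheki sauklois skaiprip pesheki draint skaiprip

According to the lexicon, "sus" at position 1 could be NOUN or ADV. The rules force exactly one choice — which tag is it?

ADV

Candidates per position — 1:sus {NOUN,ADV}; 2:sus {NOUN,ADV}; 3:draul {PREP,ADJ}; 4:pesheki {ADJ,PREP}; 5:sauklois {VERB,PREP}; 6:skaiprip {ADJ}; 7:pesheki {ADJ,PREP}; 8:draint {PREP,ADV}; 9:skaiprip {ADJ}.
At position 1, choosing NOUN makes rule 3 impossible to satisfy; hence ADV.
At position 3, choosing PREP makes rule 1 impossible to satisfy; hence ADJ.
At position 4, choosing PREP makes rule 1 impossible to satisfy; hence ADJ.
At position 5, choosing PREP makes rule 4 impossible to satisfy; hence VERB.
At position 7, choosing PREP makes rule 1 impossible to satisfy; hence ADJ.
At position 8, choosing PREP makes rule 4 impossible to satisfy; hence ADV.
At position 2, choosing ADV makes rule 2 impossible to satisfy; hence NOUN.
The unique satisfying tagging is: ADV NOUN ADJ ADJ VERB ADJ ADJ ADV ADJ.
Checking: rule 1 holds; rule 2 holds; rule 3 holds; rule 4 holds.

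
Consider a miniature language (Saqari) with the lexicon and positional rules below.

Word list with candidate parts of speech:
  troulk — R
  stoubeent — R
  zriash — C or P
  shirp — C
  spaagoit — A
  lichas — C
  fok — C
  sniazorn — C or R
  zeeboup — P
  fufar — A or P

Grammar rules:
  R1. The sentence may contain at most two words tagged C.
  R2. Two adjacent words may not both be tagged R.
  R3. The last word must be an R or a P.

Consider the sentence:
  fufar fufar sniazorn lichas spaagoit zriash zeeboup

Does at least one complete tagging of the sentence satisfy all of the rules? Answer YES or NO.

YES

Candidates per position — 1:fufar {A,P}; 2:fufar {A,P}; 3:sniazorn {C,R}; 4:lichas {C}; 5:spaagoit {A}; 6:zriash {C,P}; 7:zeeboup {P}.
One satisfying assignment: P A R C A P P.
Rule-by-rule: rule 1 ok; rule 2 ok; rule 3 ok.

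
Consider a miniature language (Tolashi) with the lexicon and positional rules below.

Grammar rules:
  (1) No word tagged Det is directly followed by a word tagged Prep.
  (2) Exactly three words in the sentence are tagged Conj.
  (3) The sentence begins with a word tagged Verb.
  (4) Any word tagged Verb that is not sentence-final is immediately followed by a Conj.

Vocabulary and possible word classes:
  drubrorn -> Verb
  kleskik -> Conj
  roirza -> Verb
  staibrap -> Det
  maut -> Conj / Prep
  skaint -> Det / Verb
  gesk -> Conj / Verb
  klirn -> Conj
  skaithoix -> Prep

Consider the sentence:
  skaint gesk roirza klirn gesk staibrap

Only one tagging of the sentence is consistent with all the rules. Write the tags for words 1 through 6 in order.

Verb Conj Verb Conj Conj Det

Candidates per position — 1:skaint {Det,Verb}; 2:gesk {Conj,Verb}; 3:roirza {Verb}; 4:klirn {Conj}; 5:gesk {Conj,Verb}; 6:staibrap {Det}.
Word 1 cannot be Det — rule 3 would then fail for every completion. It is Verb.
Word 2 cannot be Verb — rule 2 would then fail for every completion. It is Conj.
Word 5 cannot be Verb — rule 2 would then fail for every completion. It is Conj.
That leaves exactly one tagging: Verb Conj Verb Conj Conj Det.
Verifying each rule — rule 1 holds; rule 2 holds; rule 3 holds; rule 4 holds.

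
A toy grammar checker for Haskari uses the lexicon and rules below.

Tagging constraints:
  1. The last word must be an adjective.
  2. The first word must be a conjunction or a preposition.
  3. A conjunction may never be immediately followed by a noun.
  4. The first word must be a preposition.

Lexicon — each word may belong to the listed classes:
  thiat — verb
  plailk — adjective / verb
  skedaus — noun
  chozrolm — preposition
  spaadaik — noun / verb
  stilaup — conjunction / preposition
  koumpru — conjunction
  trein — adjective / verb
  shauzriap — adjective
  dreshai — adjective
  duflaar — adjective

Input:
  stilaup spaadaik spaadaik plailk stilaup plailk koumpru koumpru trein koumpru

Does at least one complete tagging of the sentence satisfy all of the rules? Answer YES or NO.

NO

Candidates per position — 1:stilaup {conjunction,preposition}; 2:spaadaik {noun,verb}; 3:spaadaik {noun,verb}; 4:plailk {adjective,verb}; 5:stilaup {conjunction,preposition}; 6:plailk {adjective,verb}; 7:koumpru {conjunction}; 8:koumpru {conjunction}; 9:trein {adjective,verb}; 10:koumpru {conjunction}.
Rule 1 cannot be satisfied by any choice of tags from the lexicon.
So there is no consistent tagging.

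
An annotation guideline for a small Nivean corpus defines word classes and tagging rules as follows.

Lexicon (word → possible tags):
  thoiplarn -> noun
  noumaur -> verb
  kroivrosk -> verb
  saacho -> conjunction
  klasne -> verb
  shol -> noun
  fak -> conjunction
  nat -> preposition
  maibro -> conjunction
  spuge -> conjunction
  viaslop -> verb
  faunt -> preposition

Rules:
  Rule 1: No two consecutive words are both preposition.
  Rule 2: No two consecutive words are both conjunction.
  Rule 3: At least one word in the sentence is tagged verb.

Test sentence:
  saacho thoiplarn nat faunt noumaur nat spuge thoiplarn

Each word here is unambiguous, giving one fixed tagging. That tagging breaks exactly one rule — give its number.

Fixed tagging: conjunction noun preposition preposition verb preposition conjunction noun.
Checking each rule: R1 fail, R2 pass, R3 pass.
Only rule 1 fails.

1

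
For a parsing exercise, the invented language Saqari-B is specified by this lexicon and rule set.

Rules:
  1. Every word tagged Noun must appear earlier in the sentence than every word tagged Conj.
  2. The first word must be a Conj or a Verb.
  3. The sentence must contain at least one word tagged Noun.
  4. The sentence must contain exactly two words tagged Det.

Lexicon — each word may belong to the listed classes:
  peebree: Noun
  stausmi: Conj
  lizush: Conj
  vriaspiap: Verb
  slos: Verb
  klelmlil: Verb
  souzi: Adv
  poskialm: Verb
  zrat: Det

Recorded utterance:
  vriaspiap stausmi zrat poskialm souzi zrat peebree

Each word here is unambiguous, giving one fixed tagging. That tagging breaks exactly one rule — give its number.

1

Fixed tagging: Verb Conj Det Verb Adv Det Noun.
Applying the rules: R1 fails, R2 ok, R3 ok, R4 ok.
Only rule 1 fails.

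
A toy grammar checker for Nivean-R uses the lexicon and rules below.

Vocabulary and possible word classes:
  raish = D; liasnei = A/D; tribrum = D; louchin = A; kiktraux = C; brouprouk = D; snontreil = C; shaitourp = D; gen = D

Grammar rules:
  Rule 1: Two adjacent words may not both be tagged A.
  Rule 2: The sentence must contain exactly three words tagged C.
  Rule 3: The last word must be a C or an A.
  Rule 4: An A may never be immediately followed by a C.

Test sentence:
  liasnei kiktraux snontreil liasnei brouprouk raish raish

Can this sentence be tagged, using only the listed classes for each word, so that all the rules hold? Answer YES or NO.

Candidates per position — 1:liasnei {A,D}; 2:kiktraux {C}; 3:snontreil {C}; 4:liasnei {A,D}; 5:brouprouk {D}; 6:raish {D}; 7:raish {D}.
Rule 2 cannot be satisfied by any choice of tags from the lexicon.
So there is no consistent tagging.

NO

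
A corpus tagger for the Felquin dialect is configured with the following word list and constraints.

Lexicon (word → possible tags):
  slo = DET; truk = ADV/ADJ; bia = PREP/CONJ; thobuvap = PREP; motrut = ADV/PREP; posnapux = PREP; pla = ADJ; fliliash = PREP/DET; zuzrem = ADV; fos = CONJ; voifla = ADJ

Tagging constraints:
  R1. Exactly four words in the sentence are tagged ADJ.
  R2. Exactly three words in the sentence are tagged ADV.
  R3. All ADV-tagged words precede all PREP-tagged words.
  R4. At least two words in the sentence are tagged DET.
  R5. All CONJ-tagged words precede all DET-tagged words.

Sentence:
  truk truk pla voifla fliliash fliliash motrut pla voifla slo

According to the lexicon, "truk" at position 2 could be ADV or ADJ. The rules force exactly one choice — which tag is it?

Candidates per position — 1:truk {ADV,ADJ}; 2:truk {ADV,ADJ}; 3:pla {ADJ}; 4:voifla {ADJ}; 5:fliliash {PREP,DET}; 6:fliliash {PREP,DET}; 7:motrut {ADV,PREP}; 8:pla {ADJ}; 9:voifla {ADJ}; 10:slo {DET}.
Position 1: ADJ is ruled out by rule 1; that leaves ADV.
Position 2: ADJ is ruled out by rule 1; that leaves ADV.
Position 7: PREP is ruled out by rule 2; that leaves ADV.
Position 5: PREP is ruled out by rule 3; that leaves DET.
Position 6: PREP is ruled out by rule 3; that leaves DET.
The unique satisfying tagging is: ADV ADV ADJ ADJ DET DET ADV ADJ ADJ DET.
Check: rule 1 satisfied; rule 2 satisfied; rule 3 satisfied; rule 4 satisfied; rule 5 satisfied.

ADV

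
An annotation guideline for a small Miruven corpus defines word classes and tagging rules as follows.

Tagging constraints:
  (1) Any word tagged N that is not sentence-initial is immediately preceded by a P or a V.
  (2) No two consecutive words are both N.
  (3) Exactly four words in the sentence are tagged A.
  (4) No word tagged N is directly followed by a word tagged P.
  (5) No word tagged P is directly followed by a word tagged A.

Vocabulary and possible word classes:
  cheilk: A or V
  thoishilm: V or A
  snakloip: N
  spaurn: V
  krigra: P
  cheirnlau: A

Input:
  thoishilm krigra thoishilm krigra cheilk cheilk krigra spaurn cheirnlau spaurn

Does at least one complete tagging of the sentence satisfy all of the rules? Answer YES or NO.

Candidates per position — 1:thoishilm {V,A}; 2:krigra {P}; 3:thoishilm {V,A}; 4:krigra {P}; 5:cheilk {A,V}; 6:cheilk {A,V}; 7:krigra {P}; 8:spaurn {V}; 9:cheirnlau {A}; 10:spaurn {V}.
Every candidate sequence violates at least one rule; no consistent tagging exists.

NO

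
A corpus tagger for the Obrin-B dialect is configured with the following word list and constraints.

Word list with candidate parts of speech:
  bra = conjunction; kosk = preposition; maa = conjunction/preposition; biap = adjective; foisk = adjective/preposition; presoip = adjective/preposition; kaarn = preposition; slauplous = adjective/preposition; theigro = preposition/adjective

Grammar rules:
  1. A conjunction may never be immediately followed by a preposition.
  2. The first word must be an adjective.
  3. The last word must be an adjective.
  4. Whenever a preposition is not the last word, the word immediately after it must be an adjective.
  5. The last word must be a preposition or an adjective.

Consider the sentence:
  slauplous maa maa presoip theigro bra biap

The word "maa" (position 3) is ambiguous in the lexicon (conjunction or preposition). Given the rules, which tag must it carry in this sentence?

conjunction

Candidates per position — 1:slauplous {adjective,preposition}; 2:maa {conjunction,preposition}; 3:maa {conjunction,preposition}; 4:presoip {adjective,preposition}; 5:theigro {preposition,adjective}; 6:bra {conjunction}; 7:biap {adjective}.
Word 1 cannot be preposition — rule 2 would then fail for every completion. It is adjective.
Word 2 cannot be preposition — rule 4 would then fail for every completion. It is conjunction.
Word 3 cannot be preposition — rule 1 would then fail for every completion. It is conjunction.
Word 4 cannot be preposition — rule 1 would then fail for every completion. It is adjective.
Word 5 cannot be preposition — rule 4 would then fail for every completion. It is adjective.
The unique satisfying tagging is: adjective conjunction conjunction adjective adjective conjunction adjective.
Check: rule 1 ✓; rule 2 ✓; rule 3 ✓; rule 4 ✓; rule 5 ✓.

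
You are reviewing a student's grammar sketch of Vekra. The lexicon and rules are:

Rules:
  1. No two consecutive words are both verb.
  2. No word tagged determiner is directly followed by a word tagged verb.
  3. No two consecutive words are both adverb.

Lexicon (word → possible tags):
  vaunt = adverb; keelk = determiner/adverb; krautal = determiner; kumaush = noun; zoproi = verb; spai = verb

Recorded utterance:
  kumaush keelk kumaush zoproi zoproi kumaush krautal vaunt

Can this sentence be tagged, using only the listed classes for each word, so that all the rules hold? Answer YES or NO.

NO

Candidates per position — 1:kumaush {noun}; 2:keelk {determiner,adverb}; 3:kumaush {noun}; 4:zoproi {verb}; 5:zoproi {verb}; 6:kumaush {noun}; 7:krautal {determiner}; 8:vaunt {adverb}.
Rule 1 cannot be satisfied by any choice of tags from the lexicon.
So there is no consistent tagging.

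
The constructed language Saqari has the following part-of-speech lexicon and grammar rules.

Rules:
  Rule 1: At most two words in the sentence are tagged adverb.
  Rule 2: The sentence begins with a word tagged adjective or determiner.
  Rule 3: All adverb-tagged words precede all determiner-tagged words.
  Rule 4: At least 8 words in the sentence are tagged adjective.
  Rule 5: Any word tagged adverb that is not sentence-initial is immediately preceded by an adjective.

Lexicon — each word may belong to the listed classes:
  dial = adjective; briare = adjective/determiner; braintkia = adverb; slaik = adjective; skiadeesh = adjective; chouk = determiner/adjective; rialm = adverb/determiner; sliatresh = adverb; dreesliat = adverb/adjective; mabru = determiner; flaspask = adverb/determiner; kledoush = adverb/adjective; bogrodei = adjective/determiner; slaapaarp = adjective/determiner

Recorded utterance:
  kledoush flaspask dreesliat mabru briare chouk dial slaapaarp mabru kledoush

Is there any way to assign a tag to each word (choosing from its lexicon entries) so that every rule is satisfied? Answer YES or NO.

Candidates per position — 1:kledoush {adverb,adjective}; 2:flaspask {adverb,determiner}; 3:dreesliat {adverb,adjective}; 4:mabru {determiner}; 5:briare {adjective,determiner}; 6:chouk {determiner,adjective}; 7:dial {adjective}; 8:slaapaarp {adjective,determiner}; 9:mabru {determiner}; 10:kledoush {adverb,adjective}.
Rule 4 cannot be satisfied by any choice of tags from the lexicon.
So there is no consistent tagging.

NO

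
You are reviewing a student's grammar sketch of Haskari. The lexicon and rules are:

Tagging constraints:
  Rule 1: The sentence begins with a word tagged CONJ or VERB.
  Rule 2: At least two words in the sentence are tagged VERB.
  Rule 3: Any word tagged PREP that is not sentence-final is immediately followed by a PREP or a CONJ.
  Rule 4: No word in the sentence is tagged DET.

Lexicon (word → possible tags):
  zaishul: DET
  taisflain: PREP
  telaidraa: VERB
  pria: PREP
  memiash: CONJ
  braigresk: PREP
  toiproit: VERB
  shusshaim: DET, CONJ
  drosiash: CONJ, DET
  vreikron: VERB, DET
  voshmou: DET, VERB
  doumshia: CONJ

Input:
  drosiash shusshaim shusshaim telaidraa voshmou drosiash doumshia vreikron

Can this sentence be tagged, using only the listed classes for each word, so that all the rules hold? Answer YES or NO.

Candidates per position — 1:drosiash {CONJ,DET}; 2:shusshaim {DET,CONJ}; 3:shusshaim {DET,CONJ}; 4:telaidraa {VERB}; 5:voshmou {DET,VERB}; 6:drosiash {CONJ,DET}; 7:doumshia {CONJ}; 8:vreikron {VERB,DET}.
One satisfying assignment: CONJ CONJ CONJ VERB VERB CONJ CONJ VERB.
Checking: rule 1 ok; rule 2 ok; rule 3 ok; rule 4 ok.

YES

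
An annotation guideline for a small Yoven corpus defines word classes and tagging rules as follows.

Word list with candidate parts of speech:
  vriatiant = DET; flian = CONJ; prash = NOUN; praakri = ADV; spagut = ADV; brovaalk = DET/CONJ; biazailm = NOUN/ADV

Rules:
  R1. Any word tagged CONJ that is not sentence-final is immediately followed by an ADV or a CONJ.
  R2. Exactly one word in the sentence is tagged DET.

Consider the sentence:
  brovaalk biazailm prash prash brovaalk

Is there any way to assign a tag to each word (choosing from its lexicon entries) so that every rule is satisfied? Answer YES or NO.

Candidates per position — 1:brovaalk {DET,CONJ}; 2:biazailm {NOUN,ADV}; 3:prash {NOUN}; 4:prash {NOUN}; 5:brovaalk {DET,CONJ}.
One satisfying assignment: CONJ ADV NOUN NOUN DET.
Check: rule 1 ok; rule 2 ok.

YES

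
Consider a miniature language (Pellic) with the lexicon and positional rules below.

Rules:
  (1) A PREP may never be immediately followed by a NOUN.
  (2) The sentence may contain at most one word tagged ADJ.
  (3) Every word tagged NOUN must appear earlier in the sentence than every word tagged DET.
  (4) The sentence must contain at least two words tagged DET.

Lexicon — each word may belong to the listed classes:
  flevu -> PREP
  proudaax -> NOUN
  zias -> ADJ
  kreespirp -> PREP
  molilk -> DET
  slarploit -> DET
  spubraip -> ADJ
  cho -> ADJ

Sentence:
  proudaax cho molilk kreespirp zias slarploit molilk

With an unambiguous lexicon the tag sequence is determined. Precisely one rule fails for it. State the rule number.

Fixed tagging: NOUN ADJ DET PREP ADJ DET DET.
Checking each rule: R1 holds, R2 violated, R3 holds, R4 holds.
Only rule 2 fails.

2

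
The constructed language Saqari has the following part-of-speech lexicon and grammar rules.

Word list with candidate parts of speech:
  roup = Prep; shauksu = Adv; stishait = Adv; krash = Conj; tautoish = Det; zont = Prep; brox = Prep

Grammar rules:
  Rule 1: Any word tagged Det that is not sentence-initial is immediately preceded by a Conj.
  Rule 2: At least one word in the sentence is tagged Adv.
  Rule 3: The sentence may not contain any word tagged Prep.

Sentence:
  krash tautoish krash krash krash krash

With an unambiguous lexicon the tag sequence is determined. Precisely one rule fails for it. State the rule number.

Fixed tagging: Conj Det Conj Conj Conj Conj.
Rule check: R1 pass, R2 fail, R3 pass.
Only rule 2 fails.

2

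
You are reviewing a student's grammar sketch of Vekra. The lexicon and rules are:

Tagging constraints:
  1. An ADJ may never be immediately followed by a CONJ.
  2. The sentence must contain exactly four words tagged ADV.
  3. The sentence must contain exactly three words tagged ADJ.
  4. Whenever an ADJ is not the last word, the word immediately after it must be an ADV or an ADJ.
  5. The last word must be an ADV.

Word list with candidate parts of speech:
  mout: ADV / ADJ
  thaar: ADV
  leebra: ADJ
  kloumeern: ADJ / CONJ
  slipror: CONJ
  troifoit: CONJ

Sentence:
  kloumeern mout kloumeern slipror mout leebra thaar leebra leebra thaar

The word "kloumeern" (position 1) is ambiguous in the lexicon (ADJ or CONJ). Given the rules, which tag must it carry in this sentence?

CONJ

Candidates per position — 1:kloumeern {ADJ,CONJ}; 2:mout {ADV,ADJ}; 3:kloumeern {ADJ,CONJ}; 4:slipror {CONJ}; 5:mout {ADV,ADJ}; 6:leebra {ADJ}; 7:thaar {ADV}; 8:leebra {ADJ}; 9:leebra {ADJ}; 10:thaar {ADV}.
At position 1, choosing ADJ makes rule 3 impossible to satisfy; hence CONJ.
At position 2, choosing ADJ makes rule 1 impossible to satisfy; hence ADV.
At position 3, choosing ADJ makes rule 1 impossible to satisfy; hence CONJ.
At position 5, choosing ADJ makes rule 2 impossible to satisfy; hence ADV.
That leaves exactly one tagging: CONJ ADV CONJ CONJ ADV ADJ ADV ADJ ADJ ADV.
Checking: rule 1 satisfied; rule 2 satisfied; rule 3 satisfied; rule 4 satisfied; rule 5 satisfied.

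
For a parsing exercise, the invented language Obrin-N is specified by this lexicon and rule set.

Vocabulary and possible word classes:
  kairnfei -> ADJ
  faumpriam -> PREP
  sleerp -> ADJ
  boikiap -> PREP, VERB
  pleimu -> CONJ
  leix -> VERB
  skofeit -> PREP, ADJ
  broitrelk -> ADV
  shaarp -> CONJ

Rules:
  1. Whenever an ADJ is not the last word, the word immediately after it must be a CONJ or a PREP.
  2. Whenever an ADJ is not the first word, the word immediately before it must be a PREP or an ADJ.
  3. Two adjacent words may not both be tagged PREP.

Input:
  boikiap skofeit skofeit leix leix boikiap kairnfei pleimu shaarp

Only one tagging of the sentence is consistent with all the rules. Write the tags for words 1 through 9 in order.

PREP ADJ PREP VERB VERB PREP ADJ CONJ CONJ

Candidates per position — 1:boikiap {PREP,VERB}; 2:skofeit {PREP,ADJ}; 3:skofeit {PREP,ADJ}; 4:leix {VERB}; 5:leix {VERB}; 6:boikiap {PREP,VERB}; 7:kairnfei {ADJ}; 8:pleimu {CONJ}; 9:shaarp {CONJ}.
Position 3: tagging it ADJ would leave rule 1 unsatisfiable, so it must be PREP.
Position 6: tagging it VERB would leave rule 2 unsatisfiable, so it must be PREP.
Position 2: tagging it PREP would leave rule 3 unsatisfiable, so it must be ADJ.
Position 1: tagging it VERB would leave rule 2 unsatisfiable, so it must be PREP.
That leaves exactly one tagging: PREP ADJ PREP VERB VERB PREP ADJ CONJ CONJ.
Rule-by-rule: rule 1 satisfied; rule 2 satisfied; rule 3 satisfied.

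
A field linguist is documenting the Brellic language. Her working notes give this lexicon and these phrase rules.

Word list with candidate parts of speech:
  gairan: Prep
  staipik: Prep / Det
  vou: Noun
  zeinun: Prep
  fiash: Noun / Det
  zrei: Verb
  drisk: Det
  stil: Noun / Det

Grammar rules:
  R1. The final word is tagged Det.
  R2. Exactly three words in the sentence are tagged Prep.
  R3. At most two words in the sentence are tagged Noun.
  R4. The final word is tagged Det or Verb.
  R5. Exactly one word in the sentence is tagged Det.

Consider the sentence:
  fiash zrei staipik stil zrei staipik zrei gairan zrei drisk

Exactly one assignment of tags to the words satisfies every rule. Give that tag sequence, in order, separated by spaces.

Noun Verb Prep Noun Verb Prep Verb Prep Verb Det

Candidates per position — 1:fiash {Noun,Det}; 2:zrei {Verb}; 3:staipik {Prep,Det}; 4:stil {Noun,Det}; 5:zrei {Verb}; 6:staipik {Prep,Det}; 7:zrei {Verb}; 8:gairan {Prep}; 9:zrei {Verb}; 10:drisk {Det}.
Position 1: tagging it Det would leave rule 5 unsatisfiable, so it must be Noun.
Position 3: tagging it Det would leave rule 2 unsatisfiable, so it must be Prep.
Position 4: tagging it Det would leave rule 5 unsatisfiable, so it must be Noun.
Position 6: tagging it Det would leave rule 2 unsatisfiable, so it must be Prep.
That leaves exactly one tagging: Noun Verb Prep Noun Verb Prep Verb Prep Verb Det.
Check: rule 1 satisfied; rule 2 satisfied; rule 3 satisfied; rule 4 satisfied; rule 5 satisfied.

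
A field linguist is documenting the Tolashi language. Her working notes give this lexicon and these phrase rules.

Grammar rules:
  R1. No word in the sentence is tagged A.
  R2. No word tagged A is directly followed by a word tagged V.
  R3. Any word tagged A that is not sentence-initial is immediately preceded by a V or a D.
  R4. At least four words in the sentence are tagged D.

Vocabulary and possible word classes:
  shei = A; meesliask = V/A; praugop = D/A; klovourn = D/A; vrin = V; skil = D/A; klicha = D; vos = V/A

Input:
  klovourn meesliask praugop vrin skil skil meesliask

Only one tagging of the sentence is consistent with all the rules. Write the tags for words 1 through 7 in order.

Candidates per position — 1:klovourn {D,A}; 2:meesliask {V,A}; 3:praugop {D,A}; 4:vrin {V}; 5:skil {D,A}; 6:skil {D,A}; 7:meesliask {V,A}.
At position 1, choosing A makes rule 1 impossible to satisfy; hence D.
At position 2, choosing A makes rule 1 impossible to satisfy; hence V.
At position 3, choosing A makes rule 1 impossible to satisfy; hence D.
At position 5, choosing A makes rule 1 impossible to satisfy; hence D.
At position 6, choosing A makes rule 1 impossible to satisfy; hence D.
At position 7, choosing A makes rule 1 impossible to satisfy; hence V.
The only consistent sequence is: D V D V D D V.
Verifying each rule — rule 1 ✓; rule 2 ✓; rule 3 ✓; rule 4 ✓.

D V D V D D V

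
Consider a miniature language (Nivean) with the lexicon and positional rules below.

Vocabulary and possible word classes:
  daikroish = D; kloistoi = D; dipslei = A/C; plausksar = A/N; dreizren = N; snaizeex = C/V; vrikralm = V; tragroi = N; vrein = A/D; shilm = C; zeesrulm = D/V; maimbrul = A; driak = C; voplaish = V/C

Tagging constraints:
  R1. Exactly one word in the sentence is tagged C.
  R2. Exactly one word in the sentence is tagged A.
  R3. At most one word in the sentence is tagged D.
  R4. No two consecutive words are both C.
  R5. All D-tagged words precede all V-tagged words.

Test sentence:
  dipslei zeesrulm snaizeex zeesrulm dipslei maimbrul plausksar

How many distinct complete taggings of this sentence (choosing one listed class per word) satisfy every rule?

0

Candidates per position — 1:dipslei {A,C}; 2:zeesrulm {D,V}; 3:snaizeex {C,V}; 4:zeesrulm {D,V}; 5:dipslei {A,C}; 6:maimbrul {A}; 7:plausksar {A,N}.
There are 64 candidate sequences in total.
Every candidate sequence violates at least one rule; no consistent tagging exists.
Count = 0.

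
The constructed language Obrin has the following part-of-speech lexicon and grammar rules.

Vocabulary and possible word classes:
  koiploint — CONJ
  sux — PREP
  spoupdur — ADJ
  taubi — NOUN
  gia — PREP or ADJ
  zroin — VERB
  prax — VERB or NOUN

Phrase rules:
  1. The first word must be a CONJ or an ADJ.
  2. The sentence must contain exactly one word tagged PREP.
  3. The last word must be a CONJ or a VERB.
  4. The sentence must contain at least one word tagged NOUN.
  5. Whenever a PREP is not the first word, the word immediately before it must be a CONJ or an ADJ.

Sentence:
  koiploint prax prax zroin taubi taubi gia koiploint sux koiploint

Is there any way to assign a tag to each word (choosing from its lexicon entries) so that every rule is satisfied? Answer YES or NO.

YES

Candidates per position — 1:koiploint {CONJ}; 2:prax {VERB,NOUN}; 3:prax {VERB,NOUN}; 4:zroin {VERB}; 5:taubi {NOUN}; 6:taubi {NOUN}; 7:gia {PREP,ADJ}; 8:koiploint {CONJ}; 9:sux {PREP}; 10:koiploint {CONJ}.
One satisfying assignment: CONJ VERB VERB VERB NOUN NOUN ADJ CONJ PREP CONJ.
Rule-by-rule: rule 1 holds; rule 2 holds; rule 3 holds; rule 4 holds; rule 5 holds.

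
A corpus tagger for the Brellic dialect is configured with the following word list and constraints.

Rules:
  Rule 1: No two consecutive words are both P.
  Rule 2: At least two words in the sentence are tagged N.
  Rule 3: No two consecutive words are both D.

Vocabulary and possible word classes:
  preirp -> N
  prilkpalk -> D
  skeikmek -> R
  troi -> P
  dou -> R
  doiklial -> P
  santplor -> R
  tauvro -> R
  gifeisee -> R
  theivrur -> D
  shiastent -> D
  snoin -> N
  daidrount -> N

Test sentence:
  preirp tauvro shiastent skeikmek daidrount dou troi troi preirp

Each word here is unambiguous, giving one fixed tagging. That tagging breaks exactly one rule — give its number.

1

Fixed tagging: N R D R N R P P N.
Rule check: R1 violated, R2 holds, R3 holds.
Only rule 1 fails.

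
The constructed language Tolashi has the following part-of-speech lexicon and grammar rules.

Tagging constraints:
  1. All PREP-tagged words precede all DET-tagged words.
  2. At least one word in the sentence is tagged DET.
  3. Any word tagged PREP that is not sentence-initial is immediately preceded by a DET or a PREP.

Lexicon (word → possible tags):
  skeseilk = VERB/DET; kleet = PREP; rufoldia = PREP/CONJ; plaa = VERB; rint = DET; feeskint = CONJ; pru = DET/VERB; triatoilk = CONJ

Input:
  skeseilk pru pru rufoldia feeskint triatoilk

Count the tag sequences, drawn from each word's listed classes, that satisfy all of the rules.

7

Candidates per position — 1:skeseilk {VERB,DET}; 2:pru {DET,VERB}; 3:pru {DET,VERB}; 4:rufoldia {PREP,CONJ}; 5:feeskint {CONJ}; 6:triatoilk {CONJ}.
There are 16 candidate sequences in total.
Checking each against the rules leaves 7 sequences.
Count = 7.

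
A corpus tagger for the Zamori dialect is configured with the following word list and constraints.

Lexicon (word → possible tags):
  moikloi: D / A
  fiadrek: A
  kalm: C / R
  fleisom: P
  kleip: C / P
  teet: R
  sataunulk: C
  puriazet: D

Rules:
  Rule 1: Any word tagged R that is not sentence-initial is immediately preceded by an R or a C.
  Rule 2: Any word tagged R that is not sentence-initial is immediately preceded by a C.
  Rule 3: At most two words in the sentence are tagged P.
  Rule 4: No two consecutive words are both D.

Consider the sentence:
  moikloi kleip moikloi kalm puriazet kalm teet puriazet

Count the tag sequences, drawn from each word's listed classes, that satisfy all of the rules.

Candidates per position — 1:moikloi {D,A}; 2:kleip {C,P}; 3:moikloi {D,A}; 4:kalm {C,R}; 5:puriazet {D}; 6:kalm {C,R}; 7:teet {R}; 8:puriazet {D}.
There are 32 candidate sequences in total.
Checking each against the rules leaves 8 sequences.
Count = 8.

8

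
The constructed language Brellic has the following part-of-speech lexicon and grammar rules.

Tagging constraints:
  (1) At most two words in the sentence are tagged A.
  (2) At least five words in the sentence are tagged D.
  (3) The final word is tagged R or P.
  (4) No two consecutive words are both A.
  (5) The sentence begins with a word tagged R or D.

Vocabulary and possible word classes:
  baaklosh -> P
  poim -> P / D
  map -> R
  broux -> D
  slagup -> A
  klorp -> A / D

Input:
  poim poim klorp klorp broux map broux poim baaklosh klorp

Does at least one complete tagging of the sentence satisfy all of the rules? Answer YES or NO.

NO

Candidates per position — 1:poim {P,D}; 2:poim {P,D}; 3:klorp {A,D}; 4:klorp {A,D}; 5:broux {D}; 6:map {R}; 7:broux {D}; 8:poim {P,D}; 9:baaklosh {P}; 10:klorp {A,D}.
Rule 3 cannot be satisfied by any choice of tags from the lexicon.
So there is no consistent tagging.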